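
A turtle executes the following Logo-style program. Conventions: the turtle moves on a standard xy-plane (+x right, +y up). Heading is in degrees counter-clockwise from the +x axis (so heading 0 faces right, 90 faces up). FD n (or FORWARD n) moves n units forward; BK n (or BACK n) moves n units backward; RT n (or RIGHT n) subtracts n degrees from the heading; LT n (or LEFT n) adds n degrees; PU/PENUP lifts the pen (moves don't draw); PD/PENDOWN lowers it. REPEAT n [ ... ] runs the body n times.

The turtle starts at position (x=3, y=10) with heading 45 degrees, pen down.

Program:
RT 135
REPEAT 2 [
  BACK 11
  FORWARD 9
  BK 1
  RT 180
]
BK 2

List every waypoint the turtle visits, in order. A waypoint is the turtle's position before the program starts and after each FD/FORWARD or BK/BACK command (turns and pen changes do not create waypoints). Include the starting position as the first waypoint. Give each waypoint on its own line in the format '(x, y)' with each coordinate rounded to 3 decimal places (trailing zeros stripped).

Executing turtle program step by step:
Start: pos=(3,10), heading=45, pen down
RT 135: heading 45 -> 270
REPEAT 2 [
  -- iteration 1/2 --
  BK 11: (3,10) -> (3,21) [heading=270, draw]
  FD 9: (3,21) -> (3,12) [heading=270, draw]
  BK 1: (3,12) -> (3,13) [heading=270, draw]
  RT 180: heading 270 -> 90
  -- iteration 2/2 --
  BK 11: (3,13) -> (3,2) [heading=90, draw]
  FD 9: (3,2) -> (3,11) [heading=90, draw]
  BK 1: (3,11) -> (3,10) [heading=90, draw]
  RT 180: heading 90 -> 270
]
BK 2: (3,10) -> (3,12) [heading=270, draw]
Final: pos=(3,12), heading=270, 7 segment(s) drawn
Waypoints (8 total):
(3, 10)
(3, 21)
(3, 12)
(3, 13)
(3, 2)
(3, 11)
(3, 10)
(3, 12)

Answer: (3, 10)
(3, 21)
(3, 12)
(3, 13)
(3, 2)
(3, 11)
(3, 10)
(3, 12)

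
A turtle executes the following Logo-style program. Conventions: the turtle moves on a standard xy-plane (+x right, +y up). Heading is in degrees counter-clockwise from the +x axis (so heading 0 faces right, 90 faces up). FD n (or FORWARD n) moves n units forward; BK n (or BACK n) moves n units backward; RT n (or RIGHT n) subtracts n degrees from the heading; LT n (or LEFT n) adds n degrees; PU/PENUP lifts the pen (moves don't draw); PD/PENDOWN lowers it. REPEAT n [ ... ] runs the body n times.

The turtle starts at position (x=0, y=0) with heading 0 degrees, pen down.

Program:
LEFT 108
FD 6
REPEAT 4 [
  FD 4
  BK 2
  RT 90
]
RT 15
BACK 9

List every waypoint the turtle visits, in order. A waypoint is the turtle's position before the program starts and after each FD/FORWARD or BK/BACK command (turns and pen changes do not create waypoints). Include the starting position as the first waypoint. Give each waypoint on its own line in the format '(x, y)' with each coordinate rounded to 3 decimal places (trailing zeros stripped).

Executing turtle program step by step:
Start: pos=(0,0), heading=0, pen down
LT 108: heading 0 -> 108
FD 6: (0,0) -> (-1.854,5.706) [heading=108, draw]
REPEAT 4 [
  -- iteration 1/4 --
  FD 4: (-1.854,5.706) -> (-3.09,9.511) [heading=108, draw]
  BK 2: (-3.09,9.511) -> (-2.472,7.608) [heading=108, draw]
  RT 90: heading 108 -> 18
  -- iteration 2/4 --
  FD 4: (-2.472,7.608) -> (1.332,8.845) [heading=18, draw]
  BK 2: (1.332,8.845) -> (-0.57,8.226) [heading=18, draw]
  RT 90: heading 18 -> 288
  -- iteration 3/4 --
  FD 4: (-0.57,8.226) -> (0.666,4.422) [heading=288, draw]
  BK 2: (0.666,4.422) -> (0.048,6.324) [heading=288, draw]
  RT 90: heading 288 -> 198
  -- iteration 4/4 --
  FD 4: (0.048,6.324) -> (-3.756,5.088) [heading=198, draw]
  BK 2: (-3.756,5.088) -> (-1.854,5.706) [heading=198, draw]
  RT 90: heading 198 -> 108
]
RT 15: heading 108 -> 93
BK 9: (-1.854,5.706) -> (-1.383,-3.281) [heading=93, draw]
Final: pos=(-1.383,-3.281), heading=93, 10 segment(s) drawn
Waypoints (11 total):
(0, 0)
(-1.854, 5.706)
(-3.09, 9.511)
(-2.472, 7.608)
(1.332, 8.845)
(-0.57, 8.226)
(0.666, 4.422)
(0.048, 6.324)
(-3.756, 5.088)
(-1.854, 5.706)
(-1.383, -3.281)

Answer: (0, 0)
(-1.854, 5.706)
(-3.09, 9.511)
(-2.472, 7.608)
(1.332, 8.845)
(-0.57, 8.226)
(0.666, 4.422)
(0.048, 6.324)
(-3.756, 5.088)
(-1.854, 5.706)
(-1.383, -3.281)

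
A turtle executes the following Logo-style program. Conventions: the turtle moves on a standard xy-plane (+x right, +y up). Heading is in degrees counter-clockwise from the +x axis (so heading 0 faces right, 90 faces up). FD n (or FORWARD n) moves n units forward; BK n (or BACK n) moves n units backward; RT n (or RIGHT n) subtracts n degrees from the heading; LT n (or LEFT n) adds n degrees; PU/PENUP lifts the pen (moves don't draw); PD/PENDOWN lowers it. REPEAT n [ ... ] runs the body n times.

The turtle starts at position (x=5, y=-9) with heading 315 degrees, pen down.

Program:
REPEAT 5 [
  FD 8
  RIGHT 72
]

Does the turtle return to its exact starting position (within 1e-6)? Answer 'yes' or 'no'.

Answer: yes

Derivation:
Executing turtle program step by step:
Start: pos=(5,-9), heading=315, pen down
REPEAT 5 [
  -- iteration 1/5 --
  FD 8: (5,-9) -> (10.657,-14.657) [heading=315, draw]
  RT 72: heading 315 -> 243
  -- iteration 2/5 --
  FD 8: (10.657,-14.657) -> (7.025,-21.785) [heading=243, draw]
  RT 72: heading 243 -> 171
  -- iteration 3/5 --
  FD 8: (7.025,-21.785) -> (-0.877,-20.533) [heading=171, draw]
  RT 72: heading 171 -> 99
  -- iteration 4/5 --
  FD 8: (-0.877,-20.533) -> (-2.128,-12.632) [heading=99, draw]
  RT 72: heading 99 -> 27
  -- iteration 5/5 --
  FD 8: (-2.128,-12.632) -> (5,-9) [heading=27, draw]
  RT 72: heading 27 -> 315
]
Final: pos=(5,-9), heading=315, 5 segment(s) drawn

Start position: (5, -9)
Final position: (5, -9)
Distance = 0; < 1e-6 -> CLOSED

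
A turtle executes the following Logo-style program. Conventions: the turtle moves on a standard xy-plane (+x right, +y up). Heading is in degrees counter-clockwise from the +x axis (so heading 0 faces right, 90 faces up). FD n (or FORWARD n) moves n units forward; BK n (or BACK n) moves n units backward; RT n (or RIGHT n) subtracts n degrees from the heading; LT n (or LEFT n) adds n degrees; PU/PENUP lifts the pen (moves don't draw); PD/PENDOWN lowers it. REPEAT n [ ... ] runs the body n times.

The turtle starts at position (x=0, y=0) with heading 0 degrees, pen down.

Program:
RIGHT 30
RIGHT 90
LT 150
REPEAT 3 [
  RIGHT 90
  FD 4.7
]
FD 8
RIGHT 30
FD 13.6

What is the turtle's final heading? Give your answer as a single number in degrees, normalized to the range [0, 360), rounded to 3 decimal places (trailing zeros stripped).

Answer: 90

Derivation:
Executing turtle program step by step:
Start: pos=(0,0), heading=0, pen down
RT 30: heading 0 -> 330
RT 90: heading 330 -> 240
LT 150: heading 240 -> 30
REPEAT 3 [
  -- iteration 1/3 --
  RT 90: heading 30 -> 300
  FD 4.7: (0,0) -> (2.35,-4.07) [heading=300, draw]
  -- iteration 2/3 --
  RT 90: heading 300 -> 210
  FD 4.7: (2.35,-4.07) -> (-1.72,-6.42) [heading=210, draw]
  -- iteration 3/3 --
  RT 90: heading 210 -> 120
  FD 4.7: (-1.72,-6.42) -> (-4.07,-2.35) [heading=120, draw]
]
FD 8: (-4.07,-2.35) -> (-8.07,4.578) [heading=120, draw]
RT 30: heading 120 -> 90
FD 13.6: (-8.07,4.578) -> (-8.07,18.178) [heading=90, draw]
Final: pos=(-8.07,18.178), heading=90, 5 segment(s) drawn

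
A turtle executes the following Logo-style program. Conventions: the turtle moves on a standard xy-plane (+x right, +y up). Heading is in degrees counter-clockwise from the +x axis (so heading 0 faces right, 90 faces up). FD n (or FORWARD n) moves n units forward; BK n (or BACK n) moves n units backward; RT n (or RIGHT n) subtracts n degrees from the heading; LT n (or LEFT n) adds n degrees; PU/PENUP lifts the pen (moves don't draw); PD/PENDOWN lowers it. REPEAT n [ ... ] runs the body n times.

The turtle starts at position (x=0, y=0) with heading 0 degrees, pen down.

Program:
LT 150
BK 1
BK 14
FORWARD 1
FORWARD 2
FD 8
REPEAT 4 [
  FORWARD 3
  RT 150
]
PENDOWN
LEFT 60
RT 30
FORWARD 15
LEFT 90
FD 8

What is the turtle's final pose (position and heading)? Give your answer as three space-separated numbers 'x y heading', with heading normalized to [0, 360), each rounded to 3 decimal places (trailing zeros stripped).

Executing turtle program step by step:
Start: pos=(0,0), heading=0, pen down
LT 150: heading 0 -> 150
BK 1: (0,0) -> (0.866,-0.5) [heading=150, draw]
BK 14: (0.866,-0.5) -> (12.99,-7.5) [heading=150, draw]
FD 1: (12.99,-7.5) -> (12.124,-7) [heading=150, draw]
FD 2: (12.124,-7) -> (10.392,-6) [heading=150, draw]
FD 8: (10.392,-6) -> (3.464,-2) [heading=150, draw]
REPEAT 4 [
  -- iteration 1/4 --
  FD 3: (3.464,-2) -> (0.866,-0.5) [heading=150, draw]
  RT 150: heading 150 -> 0
  -- iteration 2/4 --
  FD 3: (0.866,-0.5) -> (3.866,-0.5) [heading=0, draw]
  RT 150: heading 0 -> 210
  -- iteration 3/4 --
  FD 3: (3.866,-0.5) -> (1.268,-2) [heading=210, draw]
  RT 150: heading 210 -> 60
  -- iteration 4/4 --
  FD 3: (1.268,-2) -> (2.768,0.598) [heading=60, draw]
  RT 150: heading 60 -> 270
]
PD: pen down
LT 60: heading 270 -> 330
RT 30: heading 330 -> 300
FD 15: (2.768,0.598) -> (10.268,-12.392) [heading=300, draw]
LT 90: heading 300 -> 30
FD 8: (10.268,-12.392) -> (17.196,-8.392) [heading=30, draw]
Final: pos=(17.196,-8.392), heading=30, 11 segment(s) drawn

Answer: 17.196 -8.392 30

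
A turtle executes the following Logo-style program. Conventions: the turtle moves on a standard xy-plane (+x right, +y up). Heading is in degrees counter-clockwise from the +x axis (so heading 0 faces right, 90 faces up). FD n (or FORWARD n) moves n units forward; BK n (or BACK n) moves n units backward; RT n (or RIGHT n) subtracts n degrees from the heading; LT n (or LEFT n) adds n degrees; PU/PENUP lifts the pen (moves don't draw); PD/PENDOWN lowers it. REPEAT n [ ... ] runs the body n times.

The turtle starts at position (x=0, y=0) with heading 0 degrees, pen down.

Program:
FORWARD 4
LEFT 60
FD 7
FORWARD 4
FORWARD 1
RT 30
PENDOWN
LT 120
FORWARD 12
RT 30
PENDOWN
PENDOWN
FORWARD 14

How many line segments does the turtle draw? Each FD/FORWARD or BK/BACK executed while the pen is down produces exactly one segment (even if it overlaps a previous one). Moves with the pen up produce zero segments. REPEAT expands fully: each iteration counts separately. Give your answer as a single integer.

Answer: 6

Derivation:
Executing turtle program step by step:
Start: pos=(0,0), heading=0, pen down
FD 4: (0,0) -> (4,0) [heading=0, draw]
LT 60: heading 0 -> 60
FD 7: (4,0) -> (7.5,6.062) [heading=60, draw]
FD 4: (7.5,6.062) -> (9.5,9.526) [heading=60, draw]
FD 1: (9.5,9.526) -> (10,10.392) [heading=60, draw]
RT 30: heading 60 -> 30
PD: pen down
LT 120: heading 30 -> 150
FD 12: (10,10.392) -> (-0.392,16.392) [heading=150, draw]
RT 30: heading 150 -> 120
PD: pen down
PD: pen down
FD 14: (-0.392,16.392) -> (-7.392,28.517) [heading=120, draw]
Final: pos=(-7.392,28.517), heading=120, 6 segment(s) drawn
Segments drawn: 6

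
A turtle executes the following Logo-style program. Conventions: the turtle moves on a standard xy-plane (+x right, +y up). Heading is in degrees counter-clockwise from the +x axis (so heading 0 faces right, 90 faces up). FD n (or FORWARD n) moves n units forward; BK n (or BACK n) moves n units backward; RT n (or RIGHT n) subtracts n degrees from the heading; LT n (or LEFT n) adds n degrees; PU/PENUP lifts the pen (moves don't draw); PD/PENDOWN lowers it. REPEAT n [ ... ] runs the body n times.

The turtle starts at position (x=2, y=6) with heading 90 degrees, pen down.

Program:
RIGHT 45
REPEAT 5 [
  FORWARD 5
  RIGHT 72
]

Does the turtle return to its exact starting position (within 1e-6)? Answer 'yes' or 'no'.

Answer: yes

Derivation:
Executing turtle program step by step:
Start: pos=(2,6), heading=90, pen down
RT 45: heading 90 -> 45
REPEAT 5 [
  -- iteration 1/5 --
  FD 5: (2,6) -> (5.536,9.536) [heading=45, draw]
  RT 72: heading 45 -> 333
  -- iteration 2/5 --
  FD 5: (5.536,9.536) -> (9.991,7.266) [heading=333, draw]
  RT 72: heading 333 -> 261
  -- iteration 3/5 --
  FD 5: (9.991,7.266) -> (9.208,2.327) [heading=261, draw]
  RT 72: heading 261 -> 189
  -- iteration 4/5 --
  FD 5: (9.208,2.327) -> (4.27,1.545) [heading=189, draw]
  RT 72: heading 189 -> 117
  -- iteration 5/5 --
  FD 5: (4.27,1.545) -> (2,6) [heading=117, draw]
  RT 72: heading 117 -> 45
]
Final: pos=(2,6), heading=45, 5 segment(s) drawn

Start position: (2, 6)
Final position: (2, 6)
Distance = 0; < 1e-6 -> CLOSED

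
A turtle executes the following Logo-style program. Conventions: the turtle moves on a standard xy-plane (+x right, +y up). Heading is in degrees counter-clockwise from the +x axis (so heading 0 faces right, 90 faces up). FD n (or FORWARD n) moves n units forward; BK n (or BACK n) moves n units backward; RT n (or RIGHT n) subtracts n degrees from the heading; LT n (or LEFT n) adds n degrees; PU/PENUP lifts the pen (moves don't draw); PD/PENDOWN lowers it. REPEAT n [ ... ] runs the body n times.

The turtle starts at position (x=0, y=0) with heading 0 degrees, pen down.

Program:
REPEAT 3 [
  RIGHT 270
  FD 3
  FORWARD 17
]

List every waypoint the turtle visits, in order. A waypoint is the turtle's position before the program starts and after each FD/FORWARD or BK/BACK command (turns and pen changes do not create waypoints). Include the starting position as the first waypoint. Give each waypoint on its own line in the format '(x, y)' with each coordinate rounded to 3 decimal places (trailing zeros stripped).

Answer: (0, 0)
(0, 3)
(0, 20)
(-3, 20)
(-20, 20)
(-20, 17)
(-20, 0)

Derivation:
Executing turtle program step by step:
Start: pos=(0,0), heading=0, pen down
REPEAT 3 [
  -- iteration 1/3 --
  RT 270: heading 0 -> 90
  FD 3: (0,0) -> (0,3) [heading=90, draw]
  FD 17: (0,3) -> (0,20) [heading=90, draw]
  -- iteration 2/3 --
  RT 270: heading 90 -> 180
  FD 3: (0,20) -> (-3,20) [heading=180, draw]
  FD 17: (-3,20) -> (-20,20) [heading=180, draw]
  -- iteration 3/3 --
  RT 270: heading 180 -> 270
  FD 3: (-20,20) -> (-20,17) [heading=270, draw]
  FD 17: (-20,17) -> (-20,0) [heading=270, draw]
]
Final: pos=(-20,0), heading=270, 6 segment(s) drawn
Waypoints (7 total):
(0, 0)
(0, 3)
(0, 20)
(-3, 20)
(-20, 20)
(-20, 17)
(-20, 0)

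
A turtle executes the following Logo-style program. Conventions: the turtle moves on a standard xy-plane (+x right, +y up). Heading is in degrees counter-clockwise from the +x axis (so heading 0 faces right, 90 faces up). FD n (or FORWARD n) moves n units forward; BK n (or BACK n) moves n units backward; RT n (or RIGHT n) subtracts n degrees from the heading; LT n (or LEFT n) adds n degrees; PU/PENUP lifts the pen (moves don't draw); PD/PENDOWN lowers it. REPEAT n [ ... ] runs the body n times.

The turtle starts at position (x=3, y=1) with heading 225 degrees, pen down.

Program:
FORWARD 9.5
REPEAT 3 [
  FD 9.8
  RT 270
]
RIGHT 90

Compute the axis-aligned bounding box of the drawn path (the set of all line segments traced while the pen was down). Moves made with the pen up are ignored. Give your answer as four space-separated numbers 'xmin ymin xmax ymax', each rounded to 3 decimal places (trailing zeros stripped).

Answer: -10.647 -19.577 3.212 1

Derivation:
Executing turtle program step by step:
Start: pos=(3,1), heading=225, pen down
FD 9.5: (3,1) -> (-3.718,-5.718) [heading=225, draw]
REPEAT 3 [
  -- iteration 1/3 --
  FD 9.8: (-3.718,-5.718) -> (-10.647,-12.647) [heading=225, draw]
  RT 270: heading 225 -> 315
  -- iteration 2/3 --
  FD 9.8: (-10.647,-12.647) -> (-3.718,-19.577) [heading=315, draw]
  RT 270: heading 315 -> 45
  -- iteration 3/3 --
  FD 9.8: (-3.718,-19.577) -> (3.212,-12.647) [heading=45, draw]
  RT 270: heading 45 -> 135
]
RT 90: heading 135 -> 45
Final: pos=(3.212,-12.647), heading=45, 4 segment(s) drawn

Segment endpoints: x in {-10.647, -3.718, -3.718, 3, 3.212}, y in {-19.577, -12.647, -12.647, -5.718, 1}
xmin=-10.647, ymin=-19.577, xmax=3.212, ymax=1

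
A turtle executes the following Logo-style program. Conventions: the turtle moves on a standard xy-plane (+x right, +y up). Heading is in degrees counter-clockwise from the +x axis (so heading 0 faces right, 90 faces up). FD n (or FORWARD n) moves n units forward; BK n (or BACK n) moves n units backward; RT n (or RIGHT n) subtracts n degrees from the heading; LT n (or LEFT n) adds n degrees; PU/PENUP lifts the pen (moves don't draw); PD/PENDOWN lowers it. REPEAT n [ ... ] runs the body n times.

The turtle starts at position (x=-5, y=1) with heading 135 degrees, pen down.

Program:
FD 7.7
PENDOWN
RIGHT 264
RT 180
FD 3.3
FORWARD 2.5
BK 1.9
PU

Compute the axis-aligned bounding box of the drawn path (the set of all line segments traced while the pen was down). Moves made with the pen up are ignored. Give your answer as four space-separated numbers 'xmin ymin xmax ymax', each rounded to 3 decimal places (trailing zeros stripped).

Executing turtle program step by step:
Start: pos=(-5,1), heading=135, pen down
FD 7.7: (-5,1) -> (-10.445,6.445) [heading=135, draw]
PD: pen down
RT 264: heading 135 -> 231
RT 180: heading 231 -> 51
FD 3.3: (-10.445,6.445) -> (-8.368,9.009) [heading=51, draw]
FD 2.5: (-8.368,9.009) -> (-6.795,10.952) [heading=51, draw]
BK 1.9: (-6.795,10.952) -> (-7.99,9.476) [heading=51, draw]
PU: pen up
Final: pos=(-7.99,9.476), heading=51, 4 segment(s) drawn

Segment endpoints: x in {-10.445, -8.368, -7.99, -6.795, -5}, y in {1, 6.445, 9.009, 9.476, 10.952}
xmin=-10.445, ymin=1, xmax=-5, ymax=10.952

Answer: -10.445 1 -5 10.952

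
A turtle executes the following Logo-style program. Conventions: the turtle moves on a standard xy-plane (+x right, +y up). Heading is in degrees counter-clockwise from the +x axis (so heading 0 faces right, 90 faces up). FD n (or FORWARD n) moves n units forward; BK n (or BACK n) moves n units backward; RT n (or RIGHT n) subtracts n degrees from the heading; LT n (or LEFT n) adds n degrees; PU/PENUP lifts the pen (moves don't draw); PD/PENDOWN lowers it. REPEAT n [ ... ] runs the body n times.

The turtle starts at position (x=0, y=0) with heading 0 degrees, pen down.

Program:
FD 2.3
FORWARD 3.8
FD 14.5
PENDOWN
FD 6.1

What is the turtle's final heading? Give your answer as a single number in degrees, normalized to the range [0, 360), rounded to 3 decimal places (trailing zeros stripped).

Executing turtle program step by step:
Start: pos=(0,0), heading=0, pen down
FD 2.3: (0,0) -> (2.3,0) [heading=0, draw]
FD 3.8: (2.3,0) -> (6.1,0) [heading=0, draw]
FD 14.5: (6.1,0) -> (20.6,0) [heading=0, draw]
PD: pen down
FD 6.1: (20.6,0) -> (26.7,0) [heading=0, draw]
Final: pos=(26.7,0), heading=0, 4 segment(s) drawn

Answer: 0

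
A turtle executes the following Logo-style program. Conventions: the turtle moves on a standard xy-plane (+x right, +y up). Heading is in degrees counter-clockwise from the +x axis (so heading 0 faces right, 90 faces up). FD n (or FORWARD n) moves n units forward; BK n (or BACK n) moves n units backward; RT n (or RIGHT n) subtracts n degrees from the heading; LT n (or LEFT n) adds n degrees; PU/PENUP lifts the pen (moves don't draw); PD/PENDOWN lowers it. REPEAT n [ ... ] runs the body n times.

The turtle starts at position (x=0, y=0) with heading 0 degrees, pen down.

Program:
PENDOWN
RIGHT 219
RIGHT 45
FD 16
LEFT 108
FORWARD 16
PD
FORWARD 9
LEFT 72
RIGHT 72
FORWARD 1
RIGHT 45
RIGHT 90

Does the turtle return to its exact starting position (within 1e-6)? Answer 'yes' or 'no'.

Executing turtle program step by step:
Start: pos=(0,0), heading=0, pen down
PD: pen down
RT 219: heading 0 -> 141
RT 45: heading 141 -> 96
FD 16: (0,0) -> (-1.672,15.912) [heading=96, draw]
LT 108: heading 96 -> 204
FD 16: (-1.672,15.912) -> (-16.289,9.405) [heading=204, draw]
PD: pen down
FD 9: (-16.289,9.405) -> (-24.511,5.744) [heading=204, draw]
LT 72: heading 204 -> 276
RT 72: heading 276 -> 204
FD 1: (-24.511,5.744) -> (-25.425,5.337) [heading=204, draw]
RT 45: heading 204 -> 159
RT 90: heading 159 -> 69
Final: pos=(-25.425,5.337), heading=69, 4 segment(s) drawn

Start position: (0, 0)
Final position: (-25.425, 5.337)
Distance = 25.979; >= 1e-6 -> NOT closed

Answer: no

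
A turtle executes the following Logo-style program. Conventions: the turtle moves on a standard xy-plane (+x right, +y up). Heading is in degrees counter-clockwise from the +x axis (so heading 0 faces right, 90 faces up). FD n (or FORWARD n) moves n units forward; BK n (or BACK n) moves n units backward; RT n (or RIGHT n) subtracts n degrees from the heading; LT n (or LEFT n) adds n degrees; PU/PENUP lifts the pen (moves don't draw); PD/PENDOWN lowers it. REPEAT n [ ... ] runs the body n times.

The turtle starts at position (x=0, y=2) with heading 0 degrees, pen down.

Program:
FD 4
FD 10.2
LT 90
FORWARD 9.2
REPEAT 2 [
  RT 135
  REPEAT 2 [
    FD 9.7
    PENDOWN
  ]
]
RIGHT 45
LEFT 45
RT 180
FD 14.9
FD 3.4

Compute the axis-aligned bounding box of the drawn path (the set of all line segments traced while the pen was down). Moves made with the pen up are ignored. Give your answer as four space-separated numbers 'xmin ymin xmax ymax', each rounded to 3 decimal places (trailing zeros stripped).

Answer: 0 -2.518 27.918 11.2

Derivation:
Executing turtle program step by step:
Start: pos=(0,2), heading=0, pen down
FD 4: (0,2) -> (4,2) [heading=0, draw]
FD 10.2: (4,2) -> (14.2,2) [heading=0, draw]
LT 90: heading 0 -> 90
FD 9.2: (14.2,2) -> (14.2,11.2) [heading=90, draw]
REPEAT 2 [
  -- iteration 1/2 --
  RT 135: heading 90 -> 315
  REPEAT 2 [
    -- iteration 1/2 --
    FD 9.7: (14.2,11.2) -> (21.059,4.341) [heading=315, draw]
    PD: pen down
    -- iteration 2/2 --
    FD 9.7: (21.059,4.341) -> (27.918,-2.518) [heading=315, draw]
    PD: pen down
  ]
  -- iteration 2/2 --
  RT 135: heading 315 -> 180
  REPEAT 2 [
    -- iteration 1/2 --
    FD 9.7: (27.918,-2.518) -> (18.218,-2.518) [heading=180, draw]
    PD: pen down
    -- iteration 2/2 --
    FD 9.7: (18.218,-2.518) -> (8.518,-2.518) [heading=180, draw]
    PD: pen down
  ]
]
RT 45: heading 180 -> 135
LT 45: heading 135 -> 180
RT 180: heading 180 -> 0
FD 14.9: (8.518,-2.518) -> (23.418,-2.518) [heading=0, draw]
FD 3.4: (23.418,-2.518) -> (26.818,-2.518) [heading=0, draw]
Final: pos=(26.818,-2.518), heading=0, 9 segment(s) drawn

Segment endpoints: x in {0, 4, 8.518, 14.2, 18.218, 21.059, 23.418, 26.818, 27.918}, y in {-2.518, -2.518, -2.518, -2.518, -2.518, 2, 4.341, 11.2}
xmin=0, ymin=-2.518, xmax=27.918, ymax=11.2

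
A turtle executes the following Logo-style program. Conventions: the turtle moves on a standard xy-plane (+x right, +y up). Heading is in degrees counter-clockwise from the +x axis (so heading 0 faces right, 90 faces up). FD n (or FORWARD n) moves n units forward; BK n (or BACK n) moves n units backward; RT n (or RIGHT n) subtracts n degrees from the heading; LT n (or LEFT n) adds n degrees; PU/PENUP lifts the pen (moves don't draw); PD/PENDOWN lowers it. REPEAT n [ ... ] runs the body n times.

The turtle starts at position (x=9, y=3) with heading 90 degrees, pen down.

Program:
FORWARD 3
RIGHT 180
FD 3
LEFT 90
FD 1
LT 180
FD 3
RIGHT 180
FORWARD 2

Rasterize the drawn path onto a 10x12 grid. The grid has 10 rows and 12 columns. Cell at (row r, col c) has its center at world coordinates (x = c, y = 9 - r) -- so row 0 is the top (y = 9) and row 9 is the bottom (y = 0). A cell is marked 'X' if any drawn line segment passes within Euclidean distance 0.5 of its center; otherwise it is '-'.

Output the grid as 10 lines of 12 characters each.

Segment 0: (9,3) -> (9,6)
Segment 1: (9,6) -> (9,3)
Segment 2: (9,3) -> (10,3)
Segment 3: (10,3) -> (7,3)
Segment 4: (7,3) -> (9,3)

Answer: ------------
------------
------------
---------X--
---------X--
---------X--
-------XXXX-
------------
------------
------------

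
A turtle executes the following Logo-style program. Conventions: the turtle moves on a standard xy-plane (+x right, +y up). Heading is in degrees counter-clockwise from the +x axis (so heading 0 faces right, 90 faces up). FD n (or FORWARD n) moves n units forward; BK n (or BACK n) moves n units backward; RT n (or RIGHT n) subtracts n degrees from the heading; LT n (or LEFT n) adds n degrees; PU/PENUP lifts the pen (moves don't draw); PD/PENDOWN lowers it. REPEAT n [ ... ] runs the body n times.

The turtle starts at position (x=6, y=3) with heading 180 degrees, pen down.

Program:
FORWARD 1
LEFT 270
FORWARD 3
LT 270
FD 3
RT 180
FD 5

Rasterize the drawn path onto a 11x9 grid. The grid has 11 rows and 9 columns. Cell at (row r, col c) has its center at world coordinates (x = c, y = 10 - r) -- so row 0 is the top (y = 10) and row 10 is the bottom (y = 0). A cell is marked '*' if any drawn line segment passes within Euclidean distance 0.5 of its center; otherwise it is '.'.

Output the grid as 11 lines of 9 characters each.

Answer: .........
.........
.........
.........
...******
.....*...
.....*...
.....**..
.........
.........
.........

Derivation:
Segment 0: (6,3) -> (5,3)
Segment 1: (5,3) -> (5,6)
Segment 2: (5,6) -> (8,6)
Segment 3: (8,6) -> (3,6)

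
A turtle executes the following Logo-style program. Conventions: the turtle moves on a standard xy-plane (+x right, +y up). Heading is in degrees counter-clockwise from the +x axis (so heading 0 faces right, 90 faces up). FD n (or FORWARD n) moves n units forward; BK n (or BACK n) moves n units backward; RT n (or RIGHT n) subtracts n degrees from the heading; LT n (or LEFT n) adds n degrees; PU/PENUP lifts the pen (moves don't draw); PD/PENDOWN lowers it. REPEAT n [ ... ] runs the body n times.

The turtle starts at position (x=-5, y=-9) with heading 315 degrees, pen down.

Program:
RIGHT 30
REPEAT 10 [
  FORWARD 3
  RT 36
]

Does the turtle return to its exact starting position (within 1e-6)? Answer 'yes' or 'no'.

Executing turtle program step by step:
Start: pos=(-5,-9), heading=315, pen down
RT 30: heading 315 -> 285
REPEAT 10 [
  -- iteration 1/10 --
  FD 3: (-5,-9) -> (-4.224,-11.898) [heading=285, draw]
  RT 36: heading 285 -> 249
  -- iteration 2/10 --
  FD 3: (-4.224,-11.898) -> (-5.299,-14.699) [heading=249, draw]
  RT 36: heading 249 -> 213
  -- iteration 3/10 --
  FD 3: (-5.299,-14.699) -> (-7.815,-16.332) [heading=213, draw]
  RT 36: heading 213 -> 177
  -- iteration 4/10 --
  FD 3: (-7.815,-16.332) -> (-10.811,-16.175) [heading=177, draw]
  RT 36: heading 177 -> 141
  -- iteration 5/10 --
  FD 3: (-10.811,-16.175) -> (-13.142,-14.287) [heading=141, draw]
  RT 36: heading 141 -> 105
  -- iteration 6/10 --
  FD 3: (-13.142,-14.287) -> (-13.918,-11.39) [heading=105, draw]
  RT 36: heading 105 -> 69
  -- iteration 7/10 --
  FD 3: (-13.918,-11.39) -> (-12.843,-8.589) [heading=69, draw]
  RT 36: heading 69 -> 33
  -- iteration 8/10 --
  FD 3: (-12.843,-8.589) -> (-10.327,-6.955) [heading=33, draw]
  RT 36: heading 33 -> 357
  -- iteration 9/10 --
  FD 3: (-10.327,-6.955) -> (-7.331,-7.112) [heading=357, draw]
  RT 36: heading 357 -> 321
  -- iteration 10/10 --
  FD 3: (-7.331,-7.112) -> (-5,-9) [heading=321, draw]
  RT 36: heading 321 -> 285
]
Final: pos=(-5,-9), heading=285, 10 segment(s) drawn

Start position: (-5, -9)
Final position: (-5, -9)
Distance = 0; < 1e-6 -> CLOSED

Answer: yes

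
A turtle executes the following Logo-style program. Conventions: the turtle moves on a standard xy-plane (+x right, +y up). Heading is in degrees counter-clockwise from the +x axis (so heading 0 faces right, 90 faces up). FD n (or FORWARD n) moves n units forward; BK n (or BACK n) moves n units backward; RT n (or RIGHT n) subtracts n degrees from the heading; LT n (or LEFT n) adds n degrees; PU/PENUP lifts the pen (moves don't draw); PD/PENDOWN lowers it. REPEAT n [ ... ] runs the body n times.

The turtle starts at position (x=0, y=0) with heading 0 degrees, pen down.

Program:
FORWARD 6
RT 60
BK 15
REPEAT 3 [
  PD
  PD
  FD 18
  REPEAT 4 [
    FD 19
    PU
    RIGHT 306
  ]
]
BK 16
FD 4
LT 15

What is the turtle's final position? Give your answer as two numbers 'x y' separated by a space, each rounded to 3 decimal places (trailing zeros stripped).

Executing turtle program step by step:
Start: pos=(0,0), heading=0, pen down
FD 6: (0,0) -> (6,0) [heading=0, draw]
RT 60: heading 0 -> 300
BK 15: (6,0) -> (-1.5,12.99) [heading=300, draw]
REPEAT 3 [
  -- iteration 1/3 --
  PD: pen down
  PD: pen down
  FD 18: (-1.5,12.99) -> (7.5,-2.598) [heading=300, draw]
  REPEAT 4 [
    -- iteration 1/4 --
    FD 19: (7.5,-2.598) -> (17,-19.053) [heading=300, draw]
    PU: pen up
    RT 306: heading 300 -> 354
    -- iteration 2/4 --
    FD 19: (17,-19.053) -> (35.896,-21.039) [heading=354, move]
    PU: pen up
    RT 306: heading 354 -> 48
    -- iteration 3/4 --
    FD 19: (35.896,-21.039) -> (48.609,-6.919) [heading=48, move]
    PU: pen up
    RT 306: heading 48 -> 102
    -- iteration 4/4 --
    FD 19: (48.609,-6.919) -> (44.659,11.666) [heading=102, move]
    PU: pen up
    RT 306: heading 102 -> 156
  ]
  -- iteration 2/3 --
  PD: pen down
  PD: pen down
  FD 18: (44.659,11.666) -> (28.215,18.987) [heading=156, draw]
  REPEAT 4 [
    -- iteration 1/4 --
    FD 19: (28.215,18.987) -> (10.858,26.715) [heading=156, draw]
    PU: pen up
    RT 306: heading 156 -> 210
    -- iteration 2/4 --
    FD 19: (10.858,26.715) -> (-5.597,17.215) [heading=210, move]
    PU: pen up
    RT 306: heading 210 -> 264
    -- iteration 3/4 --
    FD 19: (-5.597,17.215) -> (-7.583,-1.681) [heading=264, move]
    PU: pen up
    RT 306: heading 264 -> 318
    -- iteration 4/4 --
    FD 19: (-7.583,-1.681) -> (6.537,-14.394) [heading=318, move]
    PU: pen up
    RT 306: heading 318 -> 12
  ]
  -- iteration 3/3 --
  PD: pen down
  PD: pen down
  FD 18: (6.537,-14.394) -> (24.144,-10.652) [heading=12, draw]
  REPEAT 4 [
    -- iteration 1/4 --
    FD 19: (24.144,-10.652) -> (42.729,-6.701) [heading=12, draw]
    PU: pen up
    RT 306: heading 12 -> 66
    -- iteration 2/4 --
    FD 19: (42.729,-6.701) -> (50.457,10.656) [heading=66, move]
    PU: pen up
    RT 306: heading 66 -> 120
    -- iteration 3/4 --
    FD 19: (50.457,10.656) -> (40.957,27.11) [heading=120, move]
    PU: pen up
    RT 306: heading 120 -> 174
    -- iteration 4/4 --
    FD 19: (40.957,27.11) -> (22.061,29.096) [heading=174, move]
    PU: pen up
    RT 306: heading 174 -> 228
  ]
]
BK 16: (22.061,29.096) -> (32.767,40.987) [heading=228, move]
FD 4: (32.767,40.987) -> (30.09,38.014) [heading=228, move]
LT 15: heading 228 -> 243
Final: pos=(30.09,38.014), heading=243, 8 segment(s) drawn

Answer: 30.09 38.014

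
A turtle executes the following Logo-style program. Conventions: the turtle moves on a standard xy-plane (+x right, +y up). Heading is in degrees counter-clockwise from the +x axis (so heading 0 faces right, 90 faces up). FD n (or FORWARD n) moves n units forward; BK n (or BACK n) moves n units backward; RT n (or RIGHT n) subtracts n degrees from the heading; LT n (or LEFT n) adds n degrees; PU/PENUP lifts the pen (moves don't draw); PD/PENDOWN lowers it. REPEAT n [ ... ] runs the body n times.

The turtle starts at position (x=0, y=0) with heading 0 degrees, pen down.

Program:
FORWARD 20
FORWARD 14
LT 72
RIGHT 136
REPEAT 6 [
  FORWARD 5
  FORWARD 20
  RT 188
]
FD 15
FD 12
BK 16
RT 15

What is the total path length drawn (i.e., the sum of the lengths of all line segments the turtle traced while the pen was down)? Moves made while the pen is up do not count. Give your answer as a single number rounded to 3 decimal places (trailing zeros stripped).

Answer: 227

Derivation:
Executing turtle program step by step:
Start: pos=(0,0), heading=0, pen down
FD 20: (0,0) -> (20,0) [heading=0, draw]
FD 14: (20,0) -> (34,0) [heading=0, draw]
LT 72: heading 0 -> 72
RT 136: heading 72 -> 296
REPEAT 6 [
  -- iteration 1/6 --
  FD 5: (34,0) -> (36.192,-4.494) [heading=296, draw]
  FD 20: (36.192,-4.494) -> (44.959,-22.47) [heading=296, draw]
  RT 188: heading 296 -> 108
  -- iteration 2/6 --
  FD 5: (44.959,-22.47) -> (43.414,-17.715) [heading=108, draw]
  FD 20: (43.414,-17.715) -> (37.234,1.307) [heading=108, draw]
  RT 188: heading 108 -> 280
  -- iteration 3/6 --
  FD 5: (37.234,1.307) -> (38.102,-3.617) [heading=280, draw]
  FD 20: (38.102,-3.617) -> (41.575,-23.314) [heading=280, draw]
  RT 188: heading 280 -> 92
  -- iteration 4/6 --
  FD 5: (41.575,-23.314) -> (41.401,-18.317) [heading=92, draw]
  FD 20: (41.401,-18.317) -> (40.703,1.671) [heading=92, draw]
  RT 188: heading 92 -> 264
  -- iteration 5/6 --
  FD 5: (40.703,1.671) -> (40.18,-3.301) [heading=264, draw]
  FD 20: (40.18,-3.301) -> (38.089,-23.192) [heading=264, draw]
  RT 188: heading 264 -> 76
  -- iteration 6/6 --
  FD 5: (38.089,-23.192) -> (39.299,-18.34) [heading=76, draw]
  FD 20: (39.299,-18.34) -> (44.137,1.065) [heading=76, draw]
  RT 188: heading 76 -> 248
]
FD 15: (44.137,1.065) -> (38.518,-12.842) [heading=248, draw]
FD 12: (38.518,-12.842) -> (34.023,-23.968) [heading=248, draw]
BK 16: (34.023,-23.968) -> (40.017,-9.134) [heading=248, draw]
RT 15: heading 248 -> 233
Final: pos=(40.017,-9.134), heading=233, 17 segment(s) drawn

Segment lengths:
  seg 1: (0,0) -> (20,0), length = 20
  seg 2: (20,0) -> (34,0), length = 14
  seg 3: (34,0) -> (36.192,-4.494), length = 5
  seg 4: (36.192,-4.494) -> (44.959,-22.47), length = 20
  seg 5: (44.959,-22.47) -> (43.414,-17.715), length = 5
  seg 6: (43.414,-17.715) -> (37.234,1.307), length = 20
  seg 7: (37.234,1.307) -> (38.102,-3.617), length = 5
  seg 8: (38.102,-3.617) -> (41.575,-23.314), length = 20
  seg 9: (41.575,-23.314) -> (41.401,-18.317), length = 5
  seg 10: (41.401,-18.317) -> (40.703,1.671), length = 20
  seg 11: (40.703,1.671) -> (40.18,-3.301), length = 5
  seg 12: (40.18,-3.301) -> (38.089,-23.192), length = 20
  seg 13: (38.089,-23.192) -> (39.299,-18.34), length = 5
  seg 14: (39.299,-18.34) -> (44.137,1.065), length = 20
  seg 15: (44.137,1.065) -> (38.518,-12.842), length = 15
  seg 16: (38.518,-12.842) -> (34.023,-23.968), length = 12
  seg 17: (34.023,-23.968) -> (40.017,-9.134), length = 16
Total = 227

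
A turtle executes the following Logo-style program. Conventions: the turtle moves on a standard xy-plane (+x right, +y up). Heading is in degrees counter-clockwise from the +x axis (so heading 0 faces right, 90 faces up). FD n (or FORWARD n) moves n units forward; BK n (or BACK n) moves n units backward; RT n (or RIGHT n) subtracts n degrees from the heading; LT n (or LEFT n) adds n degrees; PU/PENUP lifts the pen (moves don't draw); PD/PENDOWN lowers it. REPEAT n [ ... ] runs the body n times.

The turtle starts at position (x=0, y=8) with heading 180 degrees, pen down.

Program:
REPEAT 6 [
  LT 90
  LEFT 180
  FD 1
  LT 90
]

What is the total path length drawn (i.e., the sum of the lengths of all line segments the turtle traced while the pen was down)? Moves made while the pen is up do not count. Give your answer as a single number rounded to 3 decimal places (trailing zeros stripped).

Answer: 6

Derivation:
Executing turtle program step by step:
Start: pos=(0,8), heading=180, pen down
REPEAT 6 [
  -- iteration 1/6 --
  LT 90: heading 180 -> 270
  LT 180: heading 270 -> 90
  FD 1: (0,8) -> (0,9) [heading=90, draw]
  LT 90: heading 90 -> 180
  -- iteration 2/6 --
  LT 90: heading 180 -> 270
  LT 180: heading 270 -> 90
  FD 1: (0,9) -> (0,10) [heading=90, draw]
  LT 90: heading 90 -> 180
  -- iteration 3/6 --
  LT 90: heading 180 -> 270
  LT 180: heading 270 -> 90
  FD 1: (0,10) -> (0,11) [heading=90, draw]
  LT 90: heading 90 -> 180
  -- iteration 4/6 --
  LT 90: heading 180 -> 270
  LT 180: heading 270 -> 90
  FD 1: (0,11) -> (0,12) [heading=90, draw]
  LT 90: heading 90 -> 180
  -- iteration 5/6 --
  LT 90: heading 180 -> 270
  LT 180: heading 270 -> 90
  FD 1: (0,12) -> (0,13) [heading=90, draw]
  LT 90: heading 90 -> 180
  -- iteration 6/6 --
  LT 90: heading 180 -> 270
  LT 180: heading 270 -> 90
  FD 1: (0,13) -> (0,14) [heading=90, draw]
  LT 90: heading 90 -> 180
]
Final: pos=(0,14), heading=180, 6 segment(s) drawn

Segment lengths:
  seg 1: (0,8) -> (0,9), length = 1
  seg 2: (0,9) -> (0,10), length = 1
  seg 3: (0,10) -> (0,11), length = 1
  seg 4: (0,11) -> (0,12), length = 1
  seg 5: (0,12) -> (0,13), length = 1
  seg 6: (0,13) -> (0,14), length = 1
Total = 6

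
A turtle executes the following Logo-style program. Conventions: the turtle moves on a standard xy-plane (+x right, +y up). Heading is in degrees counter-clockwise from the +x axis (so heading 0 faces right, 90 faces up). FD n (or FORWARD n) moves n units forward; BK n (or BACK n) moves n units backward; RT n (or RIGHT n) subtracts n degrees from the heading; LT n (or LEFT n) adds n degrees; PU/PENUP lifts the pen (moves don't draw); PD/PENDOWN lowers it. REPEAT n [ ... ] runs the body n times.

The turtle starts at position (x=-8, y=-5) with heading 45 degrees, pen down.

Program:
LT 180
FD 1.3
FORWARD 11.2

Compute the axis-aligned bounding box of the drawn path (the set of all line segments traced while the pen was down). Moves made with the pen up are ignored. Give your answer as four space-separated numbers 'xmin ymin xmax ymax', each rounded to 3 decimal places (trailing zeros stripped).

Executing turtle program step by step:
Start: pos=(-8,-5), heading=45, pen down
LT 180: heading 45 -> 225
FD 1.3: (-8,-5) -> (-8.919,-5.919) [heading=225, draw]
FD 11.2: (-8.919,-5.919) -> (-16.839,-13.839) [heading=225, draw]
Final: pos=(-16.839,-13.839), heading=225, 2 segment(s) drawn

Segment endpoints: x in {-16.839, -8.919, -8}, y in {-13.839, -5.919, -5}
xmin=-16.839, ymin=-13.839, xmax=-8, ymax=-5

Answer: -16.839 -13.839 -8 -5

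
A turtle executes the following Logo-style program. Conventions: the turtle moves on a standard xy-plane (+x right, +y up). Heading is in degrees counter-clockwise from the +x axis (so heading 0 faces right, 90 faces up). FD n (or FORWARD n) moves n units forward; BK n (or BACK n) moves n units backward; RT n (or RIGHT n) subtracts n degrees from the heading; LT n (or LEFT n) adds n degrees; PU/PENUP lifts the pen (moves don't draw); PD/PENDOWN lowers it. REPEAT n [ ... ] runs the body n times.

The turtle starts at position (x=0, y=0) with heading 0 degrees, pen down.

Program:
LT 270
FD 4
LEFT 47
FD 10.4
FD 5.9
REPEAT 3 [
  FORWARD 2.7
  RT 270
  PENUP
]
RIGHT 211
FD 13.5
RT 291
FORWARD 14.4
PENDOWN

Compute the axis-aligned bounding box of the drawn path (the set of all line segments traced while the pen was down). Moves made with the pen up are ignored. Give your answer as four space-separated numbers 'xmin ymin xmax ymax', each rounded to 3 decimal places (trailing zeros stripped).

Answer: 0 -16.958 13.896 0

Derivation:
Executing turtle program step by step:
Start: pos=(0,0), heading=0, pen down
LT 270: heading 0 -> 270
FD 4: (0,0) -> (0,-4) [heading=270, draw]
LT 47: heading 270 -> 317
FD 10.4: (0,-4) -> (7.606,-11.093) [heading=317, draw]
FD 5.9: (7.606,-11.093) -> (11.921,-15.117) [heading=317, draw]
REPEAT 3 [
  -- iteration 1/3 --
  FD 2.7: (11.921,-15.117) -> (13.896,-16.958) [heading=317, draw]
  RT 270: heading 317 -> 47
  PU: pen up
  -- iteration 2/3 --
  FD 2.7: (13.896,-16.958) -> (15.737,-14.983) [heading=47, move]
  RT 270: heading 47 -> 137
  PU: pen up
  -- iteration 3/3 --
  FD 2.7: (15.737,-14.983) -> (13.762,-13.142) [heading=137, move]
  RT 270: heading 137 -> 227
  PU: pen up
]
RT 211: heading 227 -> 16
FD 13.5: (13.762,-13.142) -> (26.739,-9.421) [heading=16, move]
RT 291: heading 16 -> 85
FD 14.4: (26.739,-9.421) -> (27.995,4.924) [heading=85, move]
PD: pen down
Final: pos=(27.995,4.924), heading=85, 4 segment(s) drawn

Segment endpoints: x in {0, 0, 7.606, 11.921, 13.896}, y in {-16.958, -15.117, -11.093, -4, 0}
xmin=0, ymin=-16.958, xmax=13.896, ymax=0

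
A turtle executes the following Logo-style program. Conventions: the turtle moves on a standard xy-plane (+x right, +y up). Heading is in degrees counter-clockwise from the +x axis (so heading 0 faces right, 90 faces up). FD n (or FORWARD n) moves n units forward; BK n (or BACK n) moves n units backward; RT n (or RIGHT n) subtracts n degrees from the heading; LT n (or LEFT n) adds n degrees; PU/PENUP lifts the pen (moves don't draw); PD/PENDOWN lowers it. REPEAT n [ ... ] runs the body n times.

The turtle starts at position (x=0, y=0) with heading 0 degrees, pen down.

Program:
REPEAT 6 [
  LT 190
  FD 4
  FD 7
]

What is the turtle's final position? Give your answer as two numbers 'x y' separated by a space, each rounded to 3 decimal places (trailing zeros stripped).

Answer: -3.167 4.523

Derivation:
Executing turtle program step by step:
Start: pos=(0,0), heading=0, pen down
REPEAT 6 [
  -- iteration 1/6 --
  LT 190: heading 0 -> 190
  FD 4: (0,0) -> (-3.939,-0.695) [heading=190, draw]
  FD 7: (-3.939,-0.695) -> (-10.833,-1.91) [heading=190, draw]
  -- iteration 2/6 --
  LT 190: heading 190 -> 20
  FD 4: (-10.833,-1.91) -> (-7.074,-0.542) [heading=20, draw]
  FD 7: (-7.074,-0.542) -> (-0.496,1.852) [heading=20, draw]
  -- iteration 3/6 --
  LT 190: heading 20 -> 210
  FD 4: (-0.496,1.852) -> (-3.96,-0.148) [heading=210, draw]
  FD 7: (-3.96,-0.148) -> (-10.023,-3.648) [heading=210, draw]
  -- iteration 4/6 --
  LT 190: heading 210 -> 40
  FD 4: (-10.023,-3.648) -> (-6.958,-1.077) [heading=40, draw]
  FD 7: (-6.958,-1.077) -> (-1.596,3.423) [heading=40, draw]
  -- iteration 5/6 --
  LT 190: heading 40 -> 230
  FD 4: (-1.596,3.423) -> (-4.167,0.359) [heading=230, draw]
  FD 7: (-4.167,0.359) -> (-8.667,-5.004) [heading=230, draw]
  -- iteration 6/6 --
  LT 190: heading 230 -> 60
  FD 4: (-8.667,-5.004) -> (-6.667,-1.54) [heading=60, draw]
  FD 7: (-6.667,-1.54) -> (-3.167,4.523) [heading=60, draw]
]
Final: pos=(-3.167,4.523), heading=60, 12 segment(s) drawn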